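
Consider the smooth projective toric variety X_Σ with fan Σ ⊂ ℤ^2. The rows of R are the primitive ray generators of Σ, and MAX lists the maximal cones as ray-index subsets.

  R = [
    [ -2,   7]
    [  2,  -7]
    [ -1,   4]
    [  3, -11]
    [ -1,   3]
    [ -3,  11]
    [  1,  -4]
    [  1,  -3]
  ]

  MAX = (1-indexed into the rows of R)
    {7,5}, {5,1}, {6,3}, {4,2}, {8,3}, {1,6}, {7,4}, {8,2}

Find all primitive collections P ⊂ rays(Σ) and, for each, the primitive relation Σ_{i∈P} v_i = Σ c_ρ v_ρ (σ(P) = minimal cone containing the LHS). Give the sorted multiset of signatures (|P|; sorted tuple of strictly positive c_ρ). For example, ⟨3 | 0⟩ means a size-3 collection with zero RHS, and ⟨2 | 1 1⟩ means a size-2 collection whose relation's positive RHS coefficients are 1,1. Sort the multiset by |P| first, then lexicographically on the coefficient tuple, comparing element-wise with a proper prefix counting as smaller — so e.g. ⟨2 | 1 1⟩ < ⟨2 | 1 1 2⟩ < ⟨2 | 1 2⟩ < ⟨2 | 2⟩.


Δ(Σ) — 8 vertices, 20 min non-faces:

  • {1,2}:  v_{1} + v_{2} = 0  →  sig = ⟨2 | 0⟩
  • {3,7}:  v_{3} + v_{7} = 0  →  sig = ⟨2 | 0⟩
  • {4,6}:  v_{4} + v_{6} = 0  →  sig = ⟨2 | 0⟩
  • {5,8}:  v_{5} + v_{8} = 0  →  sig = ⟨2 | 0⟩
  • {1,3}:  v_{1} + v_{3} = v_{6}  →  sig = ⟨2 | 1⟩
  • {1,4}:  v_{1} + v_{4} = v_{7}  →  sig = ⟨2 | 1⟩
  • {1,7}:  v_{1} + v_{7} = v_{5}  →  sig = ⟨2 | 1⟩
  • {1,8}:  v_{1} + v_{8} = v_{3}  →  sig = ⟨2 | 1⟩
  • {2,3}:  v_{2} + v_{3} = v_{8}  →  sig = ⟨2 | 1⟩
  • {2,5}:  v_{2} + v_{5} = v_{7}  →  sig = ⟨2 | 1⟩
  • {2,6}:  v_{2} + v_{6} = v_{3}  →  sig = ⟨2 | 1⟩
  • {2,7}:  v_{2} + v_{7} = v_{4}  →  sig = ⟨2 | 1⟩
  • {3,4}:  v_{3} + v_{4} = v_{2}  →  sig = ⟨2 | 1⟩
  • {3,5}:  v_{3} + v_{5} = v_{1}  →  sig = ⟨2 | 1⟩
  • {6,7}:  v_{6} + v_{7} = v_{1}  →  sig = ⟨2 | 1⟩
  • {7,8}:  v_{7} + v_{8} = v_{2}  →  sig = ⟨2 | 1⟩
  • {4,5}:  v_{4} + v_{5} = 2·v_{7}  →  sig = ⟨2 | 2⟩
  • {4,8}:  v_{4} + v_{8} = 2·v_{2}  →  sig = ⟨2 | 2⟩
  • {5,6}:  v_{5} + v_{6} = 2·v_{1}  →  sig = ⟨2 | 2⟩
  • {6,8}:  v_{6} + v_{8} = 2·v_{3}  →  sig = ⟨2 | 2⟩

Hence PRS(X_Σ) =
[⟨2 | 0⟩, ⟨2 | 0⟩, ⟨2 | 0⟩, ⟨2 | 0⟩, ⟨2 | 1⟩, ⟨2 | 1⟩, ⟨2 | 1⟩, ⟨2 | 1⟩, ⟨2 | 1⟩, ⟨2 | 1⟩, ⟨2 | 1⟩, ⟨2 | 1⟩, ⟨2 | 1⟩, ⟨2 | 1⟩, ⟨2 | 1⟩, ⟨2 | 1⟩, ⟨2 | 2⟩, ⟨2 | 2⟩, ⟨2 | 2⟩, ⟨2 | 2⟩]


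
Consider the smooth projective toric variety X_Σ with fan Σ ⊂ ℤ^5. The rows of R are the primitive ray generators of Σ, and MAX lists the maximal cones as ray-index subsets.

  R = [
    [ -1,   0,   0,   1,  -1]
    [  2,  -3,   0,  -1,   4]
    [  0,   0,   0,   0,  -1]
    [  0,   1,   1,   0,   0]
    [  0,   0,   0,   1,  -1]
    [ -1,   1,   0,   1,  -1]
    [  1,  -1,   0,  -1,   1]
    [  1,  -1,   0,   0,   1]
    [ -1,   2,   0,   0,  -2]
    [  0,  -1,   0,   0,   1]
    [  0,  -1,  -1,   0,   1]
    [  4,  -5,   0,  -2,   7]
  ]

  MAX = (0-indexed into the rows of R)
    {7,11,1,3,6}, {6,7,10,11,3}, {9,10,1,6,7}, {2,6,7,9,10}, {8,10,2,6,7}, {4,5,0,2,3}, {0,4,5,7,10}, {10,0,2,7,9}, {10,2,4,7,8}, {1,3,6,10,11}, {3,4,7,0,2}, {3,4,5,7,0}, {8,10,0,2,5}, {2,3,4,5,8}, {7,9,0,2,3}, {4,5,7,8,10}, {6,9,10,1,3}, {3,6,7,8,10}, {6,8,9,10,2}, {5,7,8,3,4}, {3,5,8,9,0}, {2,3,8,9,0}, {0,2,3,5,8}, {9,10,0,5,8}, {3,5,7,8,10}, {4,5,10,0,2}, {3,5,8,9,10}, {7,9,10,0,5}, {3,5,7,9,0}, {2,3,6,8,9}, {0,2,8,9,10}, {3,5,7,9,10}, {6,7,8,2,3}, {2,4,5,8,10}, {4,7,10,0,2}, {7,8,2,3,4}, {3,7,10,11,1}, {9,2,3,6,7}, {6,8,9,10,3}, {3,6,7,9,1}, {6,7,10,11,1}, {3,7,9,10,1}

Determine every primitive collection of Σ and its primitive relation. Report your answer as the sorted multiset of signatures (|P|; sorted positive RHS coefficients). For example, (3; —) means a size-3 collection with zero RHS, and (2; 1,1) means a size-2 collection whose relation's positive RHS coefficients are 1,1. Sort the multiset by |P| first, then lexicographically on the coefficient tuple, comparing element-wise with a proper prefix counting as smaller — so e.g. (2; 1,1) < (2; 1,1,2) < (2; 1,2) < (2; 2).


Minimal non-faces — 25 found among 12 rays, 42 max cones:

  {5,6}:  v_{5} + v_{6} = 0 — sig = (2; —)
  {0,6}:  v_{0} + v_{6} = v_{2} + v_{9} — sig = (2; 1,1)
  {4,6}:  v_{4} + v_{6} = v_{2} + v_{7} — sig = (2; 1,1)
  {4,9}:  v_{4} + v_{9} = v_{0} + v_{7} — sig = (2; 1,1)
  {0,11}:  v_{0} + v_{11} = v_{1} + v_{7} + v_{9} — sig = (2; 1,1,1)
  {1,2}:  v_{1} + v_{2} = v_{6} + v_{7} + v_{9} — sig = (2; 1,1,1)
  {1,8}:  v_{1} + v_{8} = v_{3} + v_{6} + v_{10} — sig = (2; 1,1,1)
  {2,11}:  v_{2} + v_{11} = v_{1} + v_{6} + v_{7} — sig = (2; 1,1,1)
  {1,5}:  v_{1} + v_{5} = v_{3} + v_{7} + v_{9} + v_{10} — sig = (2; 1,1,1,1)
  {5,11}:  v_{5} + v_{11} = v_{1} + v_{3} + v_{7} + v_{10} — sig = (2; 1,1,1,1)
  {0,1}:  v_{0} + v_{1} = v_{7} + 2·v_{9} — sig = (2; 1,2)
  {1,4}:  v_{1} + v_{4} = 2·v_{7} + v_{9} — sig = (2; 1,2)
  {4,11}:  v_{4} + v_{11} = v_{1} + 2·v_{7} — sig = (2; 1,2)
  {8,11}:  v_{8} + v_{11} = 2·v_{3} + 2·v_{6} + v_{7} + 2·v_{10} — sig = (2; 1,2,2,2)
  {9,11}:  v_{9} + v_{11} = 2·v_{1} — sig = (2; 2)
  {2,3,10}:  v_{2} + v_{3} + v_{10} = 0 — sig = (3; —)
  {7,8,9}:  v_{7} + v_{8} + v_{9} = 0 — sig = (3; —)
  {2,5,7}:  v_{2} + v_{5} + v_{7} = v_{4} — sig = (3; 1)
  {2,5,9}:  v_{2} + v_{5} + v_{9} = v_{0} — sig = (3; 1)
  {0,3,10}:  v_{0} + v_{3} + v_{10} = v_{5} + v_{9} — sig = (3; 1,1)
  {0,7,8}:  v_{0} + v_{7} + v_{8} = v_{2} + v_{5} — sig = (3; 1,1)
  {3,4,10}:  v_{3} + v_{4} + v_{10} = v_{5} + v_{7} — sig = (3; 1,1)
  {0,4,8}:  v_{0} + v_{4} + v_{8} = 2·v_{2} + 2·v_{5} — sig = (3; 2,2)
  {1,3,6,7,10}:  v_{1} + v_{3} + v_{6} + v_{7} + v_{10} = v_{11} — sig = (5; 1)
  {3,6,7,9,10}:  v_{3} + v_{6} + v_{7} + v_{9} + v_{10} = v_{1} — sig = (5; 1)

Sorted signature multiset PRS(X):
    |P|=2: 15 collections, coeffs (), (1,1), (1,1), (1,1), (1,1,1), (1,1,1), (1,1,1), (1,1,1), (1,1,1,1), (1,1,1,1), (1,2), (1,2), (1,2), (1,2,2,2), (2)
    |P|=3: 8 collections, coeffs (), (), (1), (1), (1,1), (1,1), (1,1), (2,2)
    |P|=5: 2 collections, coeffs (1), (1)


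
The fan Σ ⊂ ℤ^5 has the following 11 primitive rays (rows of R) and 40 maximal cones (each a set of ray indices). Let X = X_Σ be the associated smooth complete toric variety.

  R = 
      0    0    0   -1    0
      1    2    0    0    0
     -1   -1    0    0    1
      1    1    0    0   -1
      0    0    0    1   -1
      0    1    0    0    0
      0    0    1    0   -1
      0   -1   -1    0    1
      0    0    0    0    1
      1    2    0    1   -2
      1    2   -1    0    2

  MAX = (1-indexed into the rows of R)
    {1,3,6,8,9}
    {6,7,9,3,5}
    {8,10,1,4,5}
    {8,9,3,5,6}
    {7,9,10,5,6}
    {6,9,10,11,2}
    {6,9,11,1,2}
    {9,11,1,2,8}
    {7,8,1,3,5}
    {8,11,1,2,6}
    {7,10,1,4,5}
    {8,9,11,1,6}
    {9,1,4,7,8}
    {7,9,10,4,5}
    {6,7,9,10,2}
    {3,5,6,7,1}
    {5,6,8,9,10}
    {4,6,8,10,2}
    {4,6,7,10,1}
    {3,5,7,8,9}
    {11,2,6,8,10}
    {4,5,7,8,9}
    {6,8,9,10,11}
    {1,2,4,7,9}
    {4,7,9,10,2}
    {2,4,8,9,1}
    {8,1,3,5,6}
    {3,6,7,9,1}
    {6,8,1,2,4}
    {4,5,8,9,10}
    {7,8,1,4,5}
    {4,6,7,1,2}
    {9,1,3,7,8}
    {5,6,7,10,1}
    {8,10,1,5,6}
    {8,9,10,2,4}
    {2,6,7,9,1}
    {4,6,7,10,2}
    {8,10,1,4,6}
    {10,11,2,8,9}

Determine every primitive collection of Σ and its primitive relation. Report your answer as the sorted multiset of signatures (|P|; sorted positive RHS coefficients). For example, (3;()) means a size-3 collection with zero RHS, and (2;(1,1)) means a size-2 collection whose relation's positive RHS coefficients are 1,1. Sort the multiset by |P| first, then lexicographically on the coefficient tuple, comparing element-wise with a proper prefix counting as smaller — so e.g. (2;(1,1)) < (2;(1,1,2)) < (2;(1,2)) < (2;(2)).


Primitive collections (18):

  P={3,4}:  v_{3} + v_{4} = 0  so sig = (2;())
  P={2,3}:  v_{2} + v_{3} = v_{6} + v_{9}  so sig = (2;(1,1))
  P={2,5}:  v_{2} + v_{5} = v_{9} + v_{10}  so sig = (2;(1,1))
  P={3,10}:  v_{3} + v_{10} = v_{5} + v_{6}  so sig = (2;(1,1))
  P={7,11}:  v_{7} + v_{11} = v_{2} + v_{9}  so sig = (2;(1,1))
  P={5,11}:  v_{5} + v_{11} = v_{6} + v_{8} + 2·v_{9} + v_{10}  so sig = (2;(1,1,1,2))
  P={4,11}:  v_{4} + v_{11} = 2·v_{2} + v_{8}  so sig = (2;(1,2))
  P={3,11}:  v_{3} + v_{11} = 2·v_{6} + v_{8} + 2·v_{9}  so sig = (2;(1,2,2))
  P={1,5,9}:  v_{1} + v_{5} + v_{9} = 0  so sig = (3;())
  P={6,7,8}:  v_{6} + v_{7} + v_{8} = 0  so sig = (3;())
  P={4,5,6}:  v_{4} + v_{5} + v_{6} = v_{10}  so sig = (3;(1))
  P={4,6,9}:  v_{4} + v_{6} + v_{9} = v_{2}  so sig = (3;(1))
  P={1,9,10}:  v_{1} + v_{9} + v_{10} = v_{4} + v_{6}  so sig = (3;(1,1))
  P={2,7,8}:  v_{2} + v_{7} + v_{8} = v_{4} + v_{9}  so sig = (3;(1,1))
  P={7,8,10}:  v_{7} + v_{8} + v_{10} = v_{4} + v_{5}  so sig = (3;(1,1))
  P={1,10,11}:  v_{1} + v_{10} + v_{11} = v_{2} + v_{4} + 2·v_{6} + v_{8}  so sig = (3;(1,1,1,2))
  P={1,2,10}:  v_{1} + v_{2} + v_{10} = 2·v_{4} + 2·v_{6}  so sig = (3;(2,2))
  P={2,6,8,9}:  v_{2} + v_{6} + v_{8} + v_{9} = v_{11}  so sig = (4;(1))

Sorted signature multiset PRS(X):
[(2;()), (2;(1,1)), (2;(1,1)), (2;(1,1)), (2;(1,1)), (2;(1,1,1,2)), (2;(1,2)), (2;(1,2,2)), (3;()), (3;()), (3;(1)), (3;(1)), (3;(1,1)), (3;(1,1)), (3;(1,1)), (3;(1,1,1,2)), (3;(2,2)), (4;(1))]


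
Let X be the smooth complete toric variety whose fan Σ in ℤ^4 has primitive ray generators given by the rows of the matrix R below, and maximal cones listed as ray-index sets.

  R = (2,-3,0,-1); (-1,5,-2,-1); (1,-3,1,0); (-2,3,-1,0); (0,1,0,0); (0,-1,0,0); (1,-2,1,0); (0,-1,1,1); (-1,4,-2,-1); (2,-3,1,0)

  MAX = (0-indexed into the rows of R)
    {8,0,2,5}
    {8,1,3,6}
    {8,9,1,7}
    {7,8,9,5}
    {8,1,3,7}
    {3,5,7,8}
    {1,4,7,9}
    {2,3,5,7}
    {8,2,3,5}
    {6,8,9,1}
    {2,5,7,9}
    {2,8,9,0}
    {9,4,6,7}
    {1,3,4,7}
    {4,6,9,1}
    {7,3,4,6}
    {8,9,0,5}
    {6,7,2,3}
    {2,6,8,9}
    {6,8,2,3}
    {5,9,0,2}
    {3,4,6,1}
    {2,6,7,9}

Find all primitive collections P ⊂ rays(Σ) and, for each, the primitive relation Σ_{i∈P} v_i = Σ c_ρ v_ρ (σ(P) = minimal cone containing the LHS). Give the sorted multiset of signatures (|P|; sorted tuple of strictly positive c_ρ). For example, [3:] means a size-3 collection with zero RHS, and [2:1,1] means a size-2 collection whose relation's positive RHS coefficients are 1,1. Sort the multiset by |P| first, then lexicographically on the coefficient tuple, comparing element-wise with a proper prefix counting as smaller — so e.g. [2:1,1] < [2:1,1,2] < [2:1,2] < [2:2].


Σ has 16 primitive collections:

  P = {3,9}:  v_{3} + v_{9} = 0  ⇒ sig = [2:]
  P = {4,5}:  v_{4} + v_{5} = 0  ⇒ sig = [2:]
  P = {1,5}:  v_{1} + v_{5} = v_{8}  ⇒ sig = [2:1]
  P = {2,4}:  v_{2} + v_{4} = v_{6}  ⇒ sig = [2:1]
  P = {4,8}:  v_{4} + v_{8} = v_{1}  ⇒ sig = [2:1]
  P = {5,6}:  v_{5} + v_{6} = v_{2}  ⇒ sig = [2:1]
  P = {0,7}:  v_{0} + v_{7} = v_{5} + v_{9}  ⇒ sig = [2:1,1]
  P = {1,2}:  v_{1} + v_{2} = v_{6} + v_{8}  ⇒ sig = [2:1,1]
  P = {0,3}:  v_{0} + v_{3} = v_{2} + v_{5} + v_{8}  ⇒ sig = [2:1,1,1]
  P = {0,4}:  v_{0} + v_{4} = v_{2} + v_{8} + v_{9}  ⇒ sig = [2:1,1,1]
  P = {0,1}:  v_{0} + v_{1} = v_{2} + 2·v_{8} + v_{9}  ⇒ sig = [2:1,1,2]
  P = {0,6}:  v_{0} + v_{6} = 2·v_{2} + v_{8} + v_{9}  ⇒ sig = [2:1,1,2]
  P = {2,7,8}:  v_{2} + v_{7} + v_{8} = 0  ⇒ sig = [3:]
  P = {6,7,8}:  v_{6} + v_{7} + v_{8} = v_{4}  ⇒ sig = [3:1]
  P = {1,6,7}:  v_{1} + v_{6} + v_{7} = 2·v_{4}  ⇒ sig = [3:2]
  P = {2,5,8,9}:  v_{2} + v_{5} + v_{8} + v_{9} = v_{0}  ⇒ sig = [4:1]

Sorted signature multiset PRS(X):
[[2:], [2:], [2:1], [2:1], [2:1], [2:1], [2:1,1], [2:1,1], [2:1,1,1], [2:1,1,1], [2:1,1,2], [2:1,1,2], [3:], [3:1], [3:2], [4:1]]


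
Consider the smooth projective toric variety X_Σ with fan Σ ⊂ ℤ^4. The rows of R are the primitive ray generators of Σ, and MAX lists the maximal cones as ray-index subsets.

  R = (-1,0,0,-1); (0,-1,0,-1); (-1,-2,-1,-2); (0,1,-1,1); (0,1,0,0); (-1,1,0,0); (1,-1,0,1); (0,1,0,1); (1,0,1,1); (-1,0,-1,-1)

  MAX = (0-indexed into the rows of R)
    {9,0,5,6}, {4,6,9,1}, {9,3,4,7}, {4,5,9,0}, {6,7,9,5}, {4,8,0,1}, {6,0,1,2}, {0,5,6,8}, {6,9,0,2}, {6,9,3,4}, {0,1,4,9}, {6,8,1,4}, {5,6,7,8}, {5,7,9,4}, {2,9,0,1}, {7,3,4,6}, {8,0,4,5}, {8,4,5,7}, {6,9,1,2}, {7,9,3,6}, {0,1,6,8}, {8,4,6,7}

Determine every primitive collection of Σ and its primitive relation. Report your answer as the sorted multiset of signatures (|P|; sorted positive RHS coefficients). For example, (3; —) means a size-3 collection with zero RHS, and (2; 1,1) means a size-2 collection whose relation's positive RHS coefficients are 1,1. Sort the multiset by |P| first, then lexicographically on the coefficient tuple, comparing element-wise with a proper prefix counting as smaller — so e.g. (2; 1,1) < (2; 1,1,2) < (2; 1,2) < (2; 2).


|primitive collections| = 17. Relations:

  • {1,7}:  v_{1} + v_{7} = 0  →  sig = (2; —)
  • {8,9}:  v_{8} + v_{9} = 0  →  sig = (2; —)
  • {0,7}:  v_{0} + v_{7} = v_{5}  →  sig = (2; 1)
  • {1,5}:  v_{1} + v_{5} = v_{0}  →  sig = (2; 1)
  • {0,3}:  v_{0} + v_{3} = v_{7} + v_{9}  →  sig = (2; 1,1)
  • {2,4}:  v_{2} + v_{4} = v_{1} + v_{9}  →  sig = (2; 1,1)
  • {1,3}:  v_{1} + v_{3} = v_{4} + v_{6} + v_{9}  →  sig = (2; 1,1,1)
  • {2,7}:  v_{2} + v_{7} = v_{0} + v_{6} + v_{9}  →  sig = (2; 1,1,1)
  • {2,8}:  v_{2} + v_{8} = v_{0} + v_{1} + v_{6}  →  sig = (2; 1,1,1)
  • {3,8}:  v_{3} + v_{8} = v_{4} + v_{6} + v_{7}  →  sig = (2; 1,1,1)
  • {2,5}:  v_{2} + v_{5} = 2·v_{0} + v_{6} + v_{9}  →  sig = (2; 1,1,2)
  • {2,3}:  v_{2} + v_{3} = v_{6} + 2·v_{9}  →  sig = (2; 1,2)
  • {3,5}:  v_{3} + v_{5} = 2·v_{7} + v_{9}  →  sig = (2; 1,2)
  • {0,4,6}:  v_{0} + v_{4} + v_{6} = 0  →  sig = (3; —)
  • {4,5,6}:  v_{4} + v_{5} + v_{6} = v_{7}  →  sig = (3; 1)
  • {0,1,6,9}:  v_{0} + v_{1} + v_{6} + v_{9} = v_{2}  →  sig = (4; 1)
  • {4,6,7,9}:  v_{4} + v_{6} + v_{7} + v_{9} = v_{3}  →  sig = (4; 1)

so the primitive-relation signature multiset is
[(2; —), (2; —), (2; 1), (2; 1), (2; 1,1), (2; 1,1), (2; 1,1,1), (2; 1,1,1), (2; 1,1,1), (2; 1,1,1), (2; 1,1,2), (2; 1,2), (2; 1,2), (3; —), (3; 1), (4; 1), (4; 1)]


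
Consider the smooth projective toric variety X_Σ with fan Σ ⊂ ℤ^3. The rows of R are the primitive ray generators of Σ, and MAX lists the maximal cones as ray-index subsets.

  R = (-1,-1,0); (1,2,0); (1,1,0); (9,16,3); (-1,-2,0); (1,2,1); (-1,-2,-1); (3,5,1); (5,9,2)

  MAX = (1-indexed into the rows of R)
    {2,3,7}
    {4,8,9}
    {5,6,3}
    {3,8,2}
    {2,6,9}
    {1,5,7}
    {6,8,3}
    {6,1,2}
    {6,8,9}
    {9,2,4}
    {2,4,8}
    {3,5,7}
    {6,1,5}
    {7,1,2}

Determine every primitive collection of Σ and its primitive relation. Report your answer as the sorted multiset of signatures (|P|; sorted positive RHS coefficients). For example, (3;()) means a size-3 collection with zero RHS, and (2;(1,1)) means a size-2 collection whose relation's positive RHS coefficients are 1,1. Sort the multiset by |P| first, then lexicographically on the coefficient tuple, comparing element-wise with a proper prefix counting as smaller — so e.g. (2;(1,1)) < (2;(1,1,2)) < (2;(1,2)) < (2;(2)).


Σ has 18 primitive collections:

  P={1,3}:  v_{1} + v_{3} = 0  ⇒ sig = (2;())
  P={2,5}:  v_{2} + v_{5} = 0  ⇒ sig = (2;())
  P={6,7}:  v_{6} + v_{7} = 0  ⇒ sig = (2;())
  P={1,8}:  v_{1} + v_{8} = v_{2} + v_{6}  ⇒ sig = (2;(1,1))
  P={4,5}:  v_{4} + v_{5} = v_{8} + v_{9}  ⇒ sig = (2;(1,1))
  P={5,8}:  v_{5} + v_{8} = v_{3} + v_{6}  ⇒ sig = (2;(1,1))
  P={5,9}:  v_{5} + v_{9} = v_{6} + v_{8}  ⇒ sig = (2;(1,1))
  P={7,8}:  v_{7} + v_{8} = v_{2} + v_{3}  ⇒ sig = (2;(1,1))
  P={7,9}:  v_{7} + v_{9} = v_{2} + v_{8}  ⇒ sig = (2;(1,1))
  P={1,4}:  v_{1} + v_{4} = 2·v_{2} + v_{6} + v_{9}  ⇒ sig = (2;(1,1,2))
  P={3,4}:  v_{3} + v_{4} = v_{2} + 3·v_{8}  ⇒ sig = (2;(1,3))
  P={3,9}:  v_{3} + v_{9} = 2·v_{8}  ⇒ sig = (2;(2))
  P={4,6}:  v_{4} + v_{6} = 2·v_{9}  ⇒ sig = (2;(2))
  P={1,9}:  v_{1} + v_{9} = 2·v_{2} + 2·v_{6}  ⇒ sig = (2;(2,2))
  P={4,7}:  v_{4} + v_{7} = 2·v_{2} + 2·v_{8}  ⇒ sig = (2;(2,2))
  P={2,3,6}:  v_{2} + v_{3} + v_{6} = v_{8}  ⇒ sig = (3;(1))
  P={2,6,8}:  v_{2} + v_{6} + v_{8} = v_{9}  ⇒ sig = (3;(1))
  P={2,8,9}:  v_{2} + v_{8} + v_{9} = v_{4}  ⇒ sig = (3;(1))

Hence PRS(X_Σ) =
    |P|=2: 15 collections, coeffs (), (), (), (1,1), (1,1), (1,1), (1,1), (1,1), (1,1), (1,1,2), (1,3), (2), (2), (2,2), (2,2)
    |P|=3: 3 collections, coeffs (1), (1), (1)


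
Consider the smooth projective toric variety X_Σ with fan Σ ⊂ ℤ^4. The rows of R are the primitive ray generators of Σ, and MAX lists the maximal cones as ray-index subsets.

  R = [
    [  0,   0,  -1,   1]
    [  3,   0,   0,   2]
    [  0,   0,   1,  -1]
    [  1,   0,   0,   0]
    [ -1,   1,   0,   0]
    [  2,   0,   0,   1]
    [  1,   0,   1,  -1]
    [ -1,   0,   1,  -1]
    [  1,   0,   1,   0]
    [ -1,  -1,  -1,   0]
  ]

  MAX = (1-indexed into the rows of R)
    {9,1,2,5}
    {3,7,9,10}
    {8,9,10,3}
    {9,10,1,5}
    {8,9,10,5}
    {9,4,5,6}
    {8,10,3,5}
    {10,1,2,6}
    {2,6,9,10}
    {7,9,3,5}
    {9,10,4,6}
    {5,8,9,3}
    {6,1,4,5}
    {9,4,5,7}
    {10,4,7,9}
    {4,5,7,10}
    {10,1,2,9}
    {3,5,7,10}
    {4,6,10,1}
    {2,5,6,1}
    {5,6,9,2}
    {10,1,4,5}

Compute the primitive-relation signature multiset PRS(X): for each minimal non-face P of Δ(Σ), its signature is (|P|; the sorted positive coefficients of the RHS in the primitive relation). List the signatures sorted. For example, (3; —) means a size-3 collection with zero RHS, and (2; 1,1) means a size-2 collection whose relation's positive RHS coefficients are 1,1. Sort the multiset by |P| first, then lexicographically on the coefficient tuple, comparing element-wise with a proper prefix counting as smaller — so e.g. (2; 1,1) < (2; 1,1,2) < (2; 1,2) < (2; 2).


20 minimal non-faces of Δ(Σ) (on 10 rays):

  P={1,3}:  v_{1} + v_{3} = 0  so sig = (2; —)
  P={1,7}:  v_{1} + v_{7} = v_{4}  so sig = (2; 1)
  P={3,4}:  v_{3} + v_{4} = v_{7}  so sig = (2; 1)
  P={4,8}:  v_{4} + v_{8} = v_{3}  so sig = (2; 1)
  P={6,8}:  v_{6} + v_{8} = v_{9}  so sig = (2; 1)
  P={2,3}:  v_{2} + v_{3} = v_{6} + v_{9}  so sig = (2; 1,1)
  P={3,6}:  v_{3} + v_{6} = v_{4} + v_{9}  so sig = (2; 1,1)
  P={1,8}:  v_{1} + v_{8} = v_{5} + v_{9} + v_{10}  so sig = (2; 1,1,1)
  P={2,7}:  v_{2} + v_{7} = v_{4} + v_{6} + v_{9}  so sig = (2; 1,1,1)
  P={2,8}:  v_{2} + v_{8} = v_{1} + 2·v_{9}  so sig = (2; 1,2)
  P={6,7}:  v_{6} + v_{7} = 2·v_{4} + v_{9}  so sig = (2; 1,2)
  P={2,4}:  v_{2} + v_{4} = 2·v_{6}  so sig = (2; 2)
  P={7,8}:  v_{7} + v_{8} = 2·v_{3}  so sig = (2; 2)
  P={1,4,9}:  v_{1} + v_{4} + v_{9} = v_{6}  so sig = (3; 1)
  P={1,6,9}:  v_{1} + v_{6} + v_{9} = v_{2}  so sig = (3; 1)
  P={5,6,10}:  v_{5} + v_{6} + v_{10} = v_{1}  so sig = (3; 1)
  P={2,5,10}:  v_{2} + v_{5} + v_{10} = 2·v_{1} + v_{9}  so sig = (3; 1,2)
  P={4,5,9,10}:  v_{4} + v_{5} + v_{9} + v_{10} = 0  so sig = (4; —)
  P={3,5,9,10}:  v_{3} + v_{5} + v_{9} + v_{10} = v_{8}  so sig = (4; 1)
  P={5,7,9,10}:  v_{5} + v_{7} + v_{9} + v_{10} = v_{3}  so sig = (4; 1)

Hence PRS(X_Σ) =
{ (2; —),  (2; 1) ×4,  (2; 1,1) ×2,  (2; 1,1,1) ×2,  (2; 1,2) ×2,  (2; 2) ×2,  (3; 1) ×3,  (3; 1,2),  (4; —),  (4; 1) ×2 }


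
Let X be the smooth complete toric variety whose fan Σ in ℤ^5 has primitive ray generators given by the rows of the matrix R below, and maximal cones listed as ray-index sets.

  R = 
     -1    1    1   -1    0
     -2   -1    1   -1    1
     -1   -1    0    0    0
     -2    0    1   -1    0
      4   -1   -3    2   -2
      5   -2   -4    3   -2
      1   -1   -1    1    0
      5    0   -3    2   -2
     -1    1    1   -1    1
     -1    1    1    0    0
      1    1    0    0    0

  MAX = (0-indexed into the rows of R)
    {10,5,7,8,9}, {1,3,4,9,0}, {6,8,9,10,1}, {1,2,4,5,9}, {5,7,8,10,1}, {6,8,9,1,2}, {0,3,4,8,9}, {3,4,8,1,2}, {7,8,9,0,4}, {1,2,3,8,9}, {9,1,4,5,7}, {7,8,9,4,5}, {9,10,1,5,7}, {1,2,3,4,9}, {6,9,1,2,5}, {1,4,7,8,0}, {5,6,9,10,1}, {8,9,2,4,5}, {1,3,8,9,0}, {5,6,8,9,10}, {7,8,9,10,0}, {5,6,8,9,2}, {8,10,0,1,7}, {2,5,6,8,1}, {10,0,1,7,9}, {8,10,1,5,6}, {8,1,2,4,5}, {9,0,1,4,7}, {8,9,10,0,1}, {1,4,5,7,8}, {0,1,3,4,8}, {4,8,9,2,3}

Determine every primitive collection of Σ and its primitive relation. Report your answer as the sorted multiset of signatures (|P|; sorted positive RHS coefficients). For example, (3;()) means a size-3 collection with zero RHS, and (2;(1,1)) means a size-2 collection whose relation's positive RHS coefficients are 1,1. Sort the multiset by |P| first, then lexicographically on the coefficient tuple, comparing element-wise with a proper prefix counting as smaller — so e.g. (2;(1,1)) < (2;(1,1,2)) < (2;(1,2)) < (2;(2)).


Σ has 15 primitive collections:

  P={0,6}:  v_{0} + v_{6} = 0  ⟹  sig = (2;())
  P={2,10}:  v_{2} + v_{10} = 0  ⟹  sig = (2;())
  P={0,2}:  v_{0} + v_{2} = v_{3}  ⟹  sig = (2;(1))
  P={0,5}:  v_{0} + v_{5} = v_{4}  ⟹  sig = (2;(1))
  P={2,7}:  v_{2} + v_{7} = v_{4}  ⟹  sig = (2;(1))
  P={3,6}:  v_{3} + v_{6} = v_{2}  ⟹  sig = (2;(1))
  P={3,10}:  v_{3} + v_{10} = v_{0}  ⟹  sig = (2;(1))
  P={4,6}:  v_{4} + v_{6} = v_{5}  ⟹  sig = (2;(1))
  P={4,10}:  v_{4} + v_{10} = v_{7}  ⟹  sig = (2;(1))
  P={3,5}:  v_{3} + v_{5} = v_{2} + v_{4}  ⟹  sig = (2;(1,1))
  P={3,7}:  v_{3} + v_{7} = v_{0} + v_{4}  ⟹  sig = (2;(1,1))
  P={6,7}:  v_{6} + v_{7} = v_{5} + v_{10}  ⟹  sig = (2;(1,1))
  P={1,4,8,9}:  v_{1} + v_{4} + v_{8} + v_{9} = 0  ⟹  sig = (4;())
  P={1,5,8,9}:  v_{1} + v_{5} + v_{8} + v_{9} = v_{6}  ⟹  sig = (4;(1))
  P={1,7,8,9}:  v_{1} + v_{7} + v_{8} + v_{9} = v_{10}  ⟹  sig = (4;(1))

Hence PRS(X_Σ) =
    |P|=2: 12 collections, coeffs (), (), (1), (1), (1), (1), (1), (1), (1), (1,1), (1,1), (1,1)
    |P|=4: 3 collections, coeffs (), (1), (1)


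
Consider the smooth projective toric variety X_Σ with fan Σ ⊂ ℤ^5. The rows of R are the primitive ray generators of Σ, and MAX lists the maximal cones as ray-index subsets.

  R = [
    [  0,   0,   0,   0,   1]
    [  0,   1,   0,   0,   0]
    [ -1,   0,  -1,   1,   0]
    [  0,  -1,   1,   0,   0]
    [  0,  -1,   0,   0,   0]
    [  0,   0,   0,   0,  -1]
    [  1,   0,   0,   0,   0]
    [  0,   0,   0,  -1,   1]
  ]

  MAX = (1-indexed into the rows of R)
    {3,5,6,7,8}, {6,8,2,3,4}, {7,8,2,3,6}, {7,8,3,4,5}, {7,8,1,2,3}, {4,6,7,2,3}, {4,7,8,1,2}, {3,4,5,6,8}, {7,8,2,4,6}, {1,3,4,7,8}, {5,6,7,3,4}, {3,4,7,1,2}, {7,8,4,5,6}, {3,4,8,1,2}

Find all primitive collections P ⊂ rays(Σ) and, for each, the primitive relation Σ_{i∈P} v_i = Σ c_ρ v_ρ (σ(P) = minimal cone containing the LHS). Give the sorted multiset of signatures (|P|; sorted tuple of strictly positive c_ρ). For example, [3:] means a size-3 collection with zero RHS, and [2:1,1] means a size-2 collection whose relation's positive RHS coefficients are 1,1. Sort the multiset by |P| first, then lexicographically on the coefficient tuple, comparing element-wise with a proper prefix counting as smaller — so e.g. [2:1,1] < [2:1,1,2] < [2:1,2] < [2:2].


Primitive collections (5):

  {1,6}:  v_{1} + v_{6} = 0  ⇒ sig = [2:]
  {2,5}:  v_{2} + v_{5} = 0  ⇒ sig = [2:]
  {1,5}:  v_{1} + v_{5} = v_{3} + v_{4} + v_{7} + v_{8}  ⇒ sig = [2:1,1,1,1]
  {2,3,4,7,8}:  v_{2} + v_{3} + v_{4} + v_{7} + v_{8} = v_{1}  ⇒ sig = [5:1]
  {3,4,6,7,8}:  v_{3} + v_{4} + v_{6} + v_{7} + v_{8} = v_{5}  ⇒ sig = [5:1]

Sorted signature multiset PRS(X):
    [2:]
    [2:]
    [2:1,1,1,1]
    [5:1]
    [5:1]


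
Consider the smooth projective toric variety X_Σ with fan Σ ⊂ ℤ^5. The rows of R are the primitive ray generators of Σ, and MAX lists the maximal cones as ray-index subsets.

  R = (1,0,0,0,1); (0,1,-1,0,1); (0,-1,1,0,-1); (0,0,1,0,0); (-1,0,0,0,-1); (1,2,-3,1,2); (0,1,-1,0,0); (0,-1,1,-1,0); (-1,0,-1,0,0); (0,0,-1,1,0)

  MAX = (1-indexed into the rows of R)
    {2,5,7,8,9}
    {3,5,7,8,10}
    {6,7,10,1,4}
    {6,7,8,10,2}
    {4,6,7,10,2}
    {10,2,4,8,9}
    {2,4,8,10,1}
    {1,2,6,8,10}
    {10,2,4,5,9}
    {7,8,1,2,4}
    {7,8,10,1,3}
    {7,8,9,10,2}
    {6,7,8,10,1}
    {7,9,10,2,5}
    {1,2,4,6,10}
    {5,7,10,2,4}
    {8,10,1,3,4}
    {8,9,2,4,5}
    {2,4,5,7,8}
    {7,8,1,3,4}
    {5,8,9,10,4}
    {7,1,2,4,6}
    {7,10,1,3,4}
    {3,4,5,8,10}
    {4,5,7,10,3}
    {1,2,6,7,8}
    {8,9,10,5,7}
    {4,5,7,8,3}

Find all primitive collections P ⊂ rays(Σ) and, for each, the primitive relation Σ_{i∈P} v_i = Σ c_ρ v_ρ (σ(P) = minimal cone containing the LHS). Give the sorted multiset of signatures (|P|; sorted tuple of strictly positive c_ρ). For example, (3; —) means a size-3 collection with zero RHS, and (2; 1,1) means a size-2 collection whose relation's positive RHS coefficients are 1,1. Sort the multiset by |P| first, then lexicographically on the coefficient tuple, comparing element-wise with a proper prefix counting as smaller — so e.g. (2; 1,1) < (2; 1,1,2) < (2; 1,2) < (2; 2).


Σ has 12 primitive collections:

  {1,5}:  v_{1} + v_{5} = 0  ⟹  sig = (2; —)
  {2,3}:  v_{2} + v_{3} = 0  ⟹  sig = (2; —)
  {1,9}:  v_{1} + v_{9} = v_{2} + v_{8} + v_{10}  ⟹  sig = (2; 1,1,1)
  {3,6}:  v_{3} + v_{6} = v_{1} + v_{7} + v_{10}  ⟹  sig = (2; 1,1,1)
  {3,9}:  v_{3} + v_{9} = v_{5} + v_{8} + v_{10}  ⟹  sig = (2; 1,1,1)
  {5,6}:  v_{5} + v_{6} = v_{2} + v_{7} + v_{10}  ⟹  sig = (2; 1,1,1)
  {6,9}:  v_{6} + v_{9} = 2·v_{2} + v_{7} + v_{8} + 2·v_{10}  ⟹  sig = (2; 1,1,2,2)
  {4,6,8}:  v_{4} + v_{6} + v_{8} = v_{1} + v_{2}  ⟹  sig = (3; 1,1)
  {4,7,9}:  v_{4} + v_{7} + v_{9} = v_{2} + v_{5}  ⟹  sig = (3; 1,1)
  {4,7,8,10}:  v_{4} + v_{7} + v_{8} + v_{10} = 0  ⟹  sig = (4; —)
  {1,2,7,10}:  v_{1} + v_{2} + v_{7} + v_{10} = v_{6}  ⟹  sig = (4; 1)
  {2,5,8,10}:  v_{2} + v_{5} + v_{8} + v_{10} = v_{9}  ⟹  sig = (4; 1)

Sorted signature multiset PRS(X):
{ (2; —) ×2,  (2; 1,1,1) ×4,  (2; 1,1,2,2),  (3; 1,1) ×2,  (4; —),  (4; 1) ×2 }


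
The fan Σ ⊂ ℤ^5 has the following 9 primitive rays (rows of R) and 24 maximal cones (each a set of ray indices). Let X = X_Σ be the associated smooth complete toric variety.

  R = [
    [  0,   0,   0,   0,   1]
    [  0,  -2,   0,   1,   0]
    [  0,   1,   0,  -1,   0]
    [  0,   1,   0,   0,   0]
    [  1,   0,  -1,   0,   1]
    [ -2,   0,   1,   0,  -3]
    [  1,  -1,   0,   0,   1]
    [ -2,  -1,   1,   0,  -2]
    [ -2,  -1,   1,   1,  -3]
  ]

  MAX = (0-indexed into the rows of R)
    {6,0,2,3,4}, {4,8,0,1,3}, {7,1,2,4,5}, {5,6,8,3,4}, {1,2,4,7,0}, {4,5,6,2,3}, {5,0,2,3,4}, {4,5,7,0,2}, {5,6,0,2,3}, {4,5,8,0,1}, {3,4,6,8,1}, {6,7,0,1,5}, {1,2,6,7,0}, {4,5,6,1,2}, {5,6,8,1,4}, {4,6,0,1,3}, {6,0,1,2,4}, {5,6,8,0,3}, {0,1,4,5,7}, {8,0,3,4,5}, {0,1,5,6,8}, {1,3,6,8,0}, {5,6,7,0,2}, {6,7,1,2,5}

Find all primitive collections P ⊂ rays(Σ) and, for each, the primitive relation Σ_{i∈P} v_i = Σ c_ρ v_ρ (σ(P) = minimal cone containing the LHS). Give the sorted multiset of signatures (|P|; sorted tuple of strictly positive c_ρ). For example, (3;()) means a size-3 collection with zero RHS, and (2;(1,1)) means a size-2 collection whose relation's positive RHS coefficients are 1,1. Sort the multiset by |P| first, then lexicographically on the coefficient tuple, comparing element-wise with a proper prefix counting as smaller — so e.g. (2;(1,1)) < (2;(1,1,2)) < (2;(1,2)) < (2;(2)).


Δ(Σ) — 9 vertices, 9 min non-faces:

  P={2,8}:  v_{2} + v_{8} = v_{5}  →  sig = (2;(1))
  P={3,7}:  v_{3} + v_{7} = v_{0} + v_{5}  →  sig = (2;(1,1))
  P={7,8}:  v_{7} + v_{8} = v_{0} + v_{1} + 2·v_{5}  →  sig = (2;(1,1,2))
  P={1,2,3}:  v_{1} + v_{2} + v_{3} = 0  →  sig = (3;())
  P={1,3,5}:  v_{1} + v_{3} + v_{5} = v_{8}  →  sig = (3;(1))
  P={4,6,7}:  v_{4} + v_{6} + v_{7} = 2·v_{1} + 2·v_{2}  →  sig = (3;(2,2))
  P={0,1,2,5}:  v_{0} + v_{1} + v_{2} + v_{5} = v_{7}  →  sig = (4;(1))
  P={0,4,6,8}:  v_{0} + v_{4} + v_{6} + v_{8} = v_{1}  →  sig = (4;(1))
  P={0,4,5,6}:  v_{0} + v_{4} + v_{5} + v_{6} = v_{1} + v_{2}  →  sig = (4;(1,1))

so the primitive-relation signature multiset is
    (2;(1))
    (2;(1,1))
    (2;(1,1,2))
    (3;())
    (3;(1))
    (3;(2,2))
    (4;(1))
    (4;(1))
    (4;(1,1))


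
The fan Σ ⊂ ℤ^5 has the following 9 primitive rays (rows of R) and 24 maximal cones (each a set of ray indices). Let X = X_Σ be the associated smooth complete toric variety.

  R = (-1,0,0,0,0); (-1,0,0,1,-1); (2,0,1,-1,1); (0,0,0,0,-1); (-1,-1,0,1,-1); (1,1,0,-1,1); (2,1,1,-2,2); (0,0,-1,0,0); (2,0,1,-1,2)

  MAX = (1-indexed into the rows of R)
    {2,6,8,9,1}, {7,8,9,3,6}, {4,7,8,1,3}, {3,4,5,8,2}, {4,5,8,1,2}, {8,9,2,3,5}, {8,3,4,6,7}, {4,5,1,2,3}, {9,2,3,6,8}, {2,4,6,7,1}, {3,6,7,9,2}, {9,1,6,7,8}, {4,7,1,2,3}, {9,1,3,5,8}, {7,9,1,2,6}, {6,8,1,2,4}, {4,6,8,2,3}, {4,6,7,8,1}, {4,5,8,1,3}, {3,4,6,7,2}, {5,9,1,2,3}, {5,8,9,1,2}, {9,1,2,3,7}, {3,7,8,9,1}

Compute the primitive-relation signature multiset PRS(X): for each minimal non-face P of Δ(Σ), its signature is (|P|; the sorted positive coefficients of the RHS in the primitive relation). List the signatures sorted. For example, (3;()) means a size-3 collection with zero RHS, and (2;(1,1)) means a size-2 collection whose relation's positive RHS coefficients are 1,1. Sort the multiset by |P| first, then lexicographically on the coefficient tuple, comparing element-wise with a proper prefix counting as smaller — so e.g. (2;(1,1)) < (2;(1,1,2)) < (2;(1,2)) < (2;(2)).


Minimal non-faces — 6 found among 9 rays, 24 max cones:

  {5,6}:  v_{5} + v_{6} = 0  ⇒ sig = (2;())
  {4,9}:  v_{4} + v_{9} = v_{3}  ⇒ sig = (2;(1))
  {5,7}:  v_{5} + v_{7} = v_{1} + v_{3}  ⇒ sig = (2;(1,1))
  {1,3,6}:  v_{1} + v_{3} + v_{6} = v_{7}  ⇒ sig = (3;(1))
  {2,7,8}:  v_{2} + v_{7} + v_{8} = v_{6}  ⇒ sig = (3;(1))
  {1,2,3,8}:  v_{1} + v_{2} + v_{3} + v_{8} = 0  ⇒ sig = (4;())

Hence PRS(X_Σ) =
{ (2;()),  (2;(1)),  (2;(1,1)),  (3;(1)) ×2,  (4;()) }


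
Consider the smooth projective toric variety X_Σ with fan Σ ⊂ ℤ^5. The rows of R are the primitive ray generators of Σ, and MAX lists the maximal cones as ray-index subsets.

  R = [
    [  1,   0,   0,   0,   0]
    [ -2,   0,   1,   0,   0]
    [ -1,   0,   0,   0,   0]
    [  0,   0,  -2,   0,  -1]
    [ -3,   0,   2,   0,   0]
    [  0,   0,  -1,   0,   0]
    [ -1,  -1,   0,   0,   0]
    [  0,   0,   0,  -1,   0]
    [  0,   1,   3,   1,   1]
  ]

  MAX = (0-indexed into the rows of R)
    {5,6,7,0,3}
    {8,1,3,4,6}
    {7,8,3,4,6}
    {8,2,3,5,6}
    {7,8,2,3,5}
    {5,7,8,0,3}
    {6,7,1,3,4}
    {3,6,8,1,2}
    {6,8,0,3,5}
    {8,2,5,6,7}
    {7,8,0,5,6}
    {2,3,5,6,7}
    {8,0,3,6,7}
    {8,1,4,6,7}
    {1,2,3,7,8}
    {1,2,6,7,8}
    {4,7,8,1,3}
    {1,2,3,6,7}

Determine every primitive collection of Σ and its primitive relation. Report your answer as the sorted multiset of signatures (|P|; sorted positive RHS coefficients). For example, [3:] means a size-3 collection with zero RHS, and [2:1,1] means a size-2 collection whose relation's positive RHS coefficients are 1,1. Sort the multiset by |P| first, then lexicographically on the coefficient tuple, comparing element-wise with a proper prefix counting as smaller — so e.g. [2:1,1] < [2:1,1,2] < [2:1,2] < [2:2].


9 minimal non-faces of Δ(Σ) (on 9 rays):

  P = {0,2}:  v_{0} + v_{2} = 0 ; sig = [2:]
  P = {4,5}:  v_{4} + v_{5} = v_{1} + v_{2} ; sig = [2:1,1]
  P = {0,1}:  v_{0} + v_{1} = v_{3} + v_{6} + v_{7} + v_{8} ; sig = [2:1,1,1,1]
  P = {1,5}:  v_{1} + v_{5} = 2·v_{2} ; sig = [2:2]
  P = {2,4}:  v_{2} + v_{4} = 2·v_{1} ; sig = [2:2]
  P = {0,4}:  v_{0} + v_{4} = 2·v_{3} + 2·v_{6} + 2·v_{7} + 2·v_{8} ; sig = [2:2,2,2,2]
  P = {1,3,6,7,8}:  v_{1} + v_{3} + v_{6} + v_{7} + v_{8} = v_{4} ; sig = [5:1]
  P = {2,3,6,7,8}:  v_{2} + v_{3} + v_{6} + v_{7} + v_{8} = v_{1} ; sig = [5:1]
  P = {3,5,6,7,8}:  v_{3} + v_{5} + v_{6} + v_{7} + v_{8} = v_{2} ; sig = [5:1]

so the primitive-relation signature multiset is
    |P|=2: 6 collections, coeffs (), (1,1), (1,1,1,1), (2), (2), (2,2,2,2)
    |P|=5: 3 collections, coeffs (1), (1), (1)


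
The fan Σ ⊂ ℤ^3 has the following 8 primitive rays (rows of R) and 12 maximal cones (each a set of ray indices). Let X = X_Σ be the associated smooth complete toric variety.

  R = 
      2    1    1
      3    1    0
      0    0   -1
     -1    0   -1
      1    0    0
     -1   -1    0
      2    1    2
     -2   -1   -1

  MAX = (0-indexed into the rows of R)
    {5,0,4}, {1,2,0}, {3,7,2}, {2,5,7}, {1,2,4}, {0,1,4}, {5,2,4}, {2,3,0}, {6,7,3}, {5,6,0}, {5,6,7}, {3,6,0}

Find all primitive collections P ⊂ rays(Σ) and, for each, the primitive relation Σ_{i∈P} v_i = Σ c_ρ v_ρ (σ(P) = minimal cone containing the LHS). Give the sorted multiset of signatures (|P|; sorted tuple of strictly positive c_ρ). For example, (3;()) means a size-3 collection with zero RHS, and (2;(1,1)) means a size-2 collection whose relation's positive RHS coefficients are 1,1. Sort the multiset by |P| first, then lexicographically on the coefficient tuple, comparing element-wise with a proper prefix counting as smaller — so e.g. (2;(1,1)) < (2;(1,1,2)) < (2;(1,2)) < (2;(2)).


The 12 primitive collections of Σ (r=8, n=3):

  P = {0,7}:  v_{0} + v_{7} = 0  →  sig = (2;())
  P = {2,6}:  v_{2} + v_{6} = v_{0}  →  sig = (2;(1))
  P = {3,4}:  v_{3} + v_{4} = v_{2}  →  sig = (2;(1))
  P = {3,5}:  v_{3} + v_{5} = v_{7}  →  sig = (2;(1))
  P = {1,7}:  v_{1} + v_{7} = v_{2} + v_{4}  →  sig = (2;(1,1))
  P = {4,7}:  v_{4} + v_{7} = v_{2} + v_{5}  →  sig = (2;(1,1))
  P = {1,3}:  v_{1} + v_{3} = v_{0} + 2·v_{2}  →  sig = (2;(1,2))
  P = {1,6}:  v_{1} + v_{6} = 2·v_{0} + v_{4}  →  sig = (2;(1,2))
  P = {4,6}:  v_{4} + v_{6} = 2·v_{0} + v_{5}  →  sig = (2;(1,2))
  P = {1,5}:  v_{1} + v_{5} = 2·v_{4}  →  sig = (2;(2))
  P = {0,2,4}:  v_{0} + v_{2} + v_{4} = v_{1}  →  sig = (3;(1))
  P = {0,2,5}:  v_{0} + v_{2} + v_{5} = v_{4}  →  sig = (3;(1))

Sorted signature multiset PRS(X):
[(2;()), (2;(1)), (2;(1)), (2;(1)), (2;(1,1)), (2;(1,1)), (2;(1,2)), (2;(1,2)), (2;(1,2)), (2;(2)), (3;(1)), (3;(1))]


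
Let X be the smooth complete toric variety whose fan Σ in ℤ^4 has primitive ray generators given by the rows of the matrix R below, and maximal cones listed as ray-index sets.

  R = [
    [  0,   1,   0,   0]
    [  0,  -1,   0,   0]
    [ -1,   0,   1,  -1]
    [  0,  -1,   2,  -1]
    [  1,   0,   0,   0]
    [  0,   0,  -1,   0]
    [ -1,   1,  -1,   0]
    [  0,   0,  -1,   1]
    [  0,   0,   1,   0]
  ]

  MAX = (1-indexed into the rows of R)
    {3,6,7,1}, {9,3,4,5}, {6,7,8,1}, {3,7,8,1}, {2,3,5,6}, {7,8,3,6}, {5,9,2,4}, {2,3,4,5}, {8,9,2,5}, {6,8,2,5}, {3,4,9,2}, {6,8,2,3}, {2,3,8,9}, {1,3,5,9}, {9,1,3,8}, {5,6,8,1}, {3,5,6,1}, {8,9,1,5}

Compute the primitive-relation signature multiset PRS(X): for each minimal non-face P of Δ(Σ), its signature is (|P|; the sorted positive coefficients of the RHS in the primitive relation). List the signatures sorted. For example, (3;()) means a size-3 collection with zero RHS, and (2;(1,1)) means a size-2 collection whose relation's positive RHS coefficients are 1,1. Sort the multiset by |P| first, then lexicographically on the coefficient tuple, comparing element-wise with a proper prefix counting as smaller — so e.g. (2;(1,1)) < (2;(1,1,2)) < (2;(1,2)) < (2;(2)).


The 12 primitive collections of Σ (r=9, n=4):

  • {1,2}:  v_{1} + v_{2} = 0 ; sig = (2;())
  • {6,9}:  v_{6} + v_{9} = 0 ; sig = (2;())
  • {4,7}:  v_{4} + v_{7} = v_{3} ; sig = (2;(1))
  • {4,8}:  v_{4} + v_{8} = v_{2} + v_{9} ; sig = (2;(1,1))
  • {5,7}:  v_{5} + v_{7} = v_{1} + v_{6} ; sig = (2;(1,1))
  • {1,4}:  v_{1} + v_{4} = v_{3} + v_{5} + v_{9} ; sig = (2;(1,1,1))
  • {2,7}:  v_{2} + v_{7} = v_{3} + v_{6} + v_{8} ; sig = (2;(1,1,1))
  • {4,6}:  v_{4} + v_{6} = v_{2} + v_{3} + v_{5} ; sig = (2;(1,1,1))
  • {7,9}:  v_{7} + v_{9} = v_{1} + v_{3} + v_{8} ; sig = (2;(1,1,1))
  • {3,5,8}:  v_{3} + v_{5} + v_{8} = 0 ; sig = (3;())
  • {1,3,6,8}:  v_{1} + v_{3} + v_{6} + v_{8} = v_{7} ; sig = (4;(1))
  • {2,3,5,9}:  v_{2} + v_{3} + v_{5} + v_{9} = v_{4} ; sig = (4;(1))

so the primitive-relation signature multiset is
    (2;())
    (2;())
    (2;(1))
    (2;(1,1))
    (2;(1,1))
    (2;(1,1,1))
    (2;(1,1,1))
    (2;(1,1,1))
    (2;(1,1,1))
    (3;())
    (4;(1))
    (4;(1))


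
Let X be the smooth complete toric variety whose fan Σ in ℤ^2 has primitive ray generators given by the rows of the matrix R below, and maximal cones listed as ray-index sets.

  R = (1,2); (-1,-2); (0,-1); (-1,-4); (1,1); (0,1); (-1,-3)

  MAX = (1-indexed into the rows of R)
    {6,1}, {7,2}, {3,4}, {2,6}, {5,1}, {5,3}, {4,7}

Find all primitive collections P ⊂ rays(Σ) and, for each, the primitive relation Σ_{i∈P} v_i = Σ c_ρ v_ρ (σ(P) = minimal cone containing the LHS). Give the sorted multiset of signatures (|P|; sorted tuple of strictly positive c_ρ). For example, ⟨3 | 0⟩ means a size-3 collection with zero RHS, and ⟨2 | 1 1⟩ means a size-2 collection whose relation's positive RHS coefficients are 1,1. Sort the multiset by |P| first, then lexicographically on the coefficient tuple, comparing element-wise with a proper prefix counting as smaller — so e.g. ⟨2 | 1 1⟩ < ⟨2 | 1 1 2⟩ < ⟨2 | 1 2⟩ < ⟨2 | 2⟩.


|primitive collections| = 14. Relations:

  • {1,2}:  v_{1} + v_{2} = 0 ; sig = ⟨2 | 0⟩
  • {3,6}:  v_{3} + v_{6} = 0 ; sig = ⟨2 | 0⟩
  • {1,3}:  v_{1} + v_{3} = v_{5} ; sig = ⟨2 | 1⟩
  • {1,7}:  v_{1} + v_{7} = v_{3} ; sig = ⟨2 | 1⟩
  • {2,3}:  v_{2} + v_{3} = v_{7} ; sig = ⟨2 | 1⟩
  • {2,5}:  v_{2} + v_{5} = v_{3} ; sig = ⟨2 | 1⟩
  • {3,7}:  v_{3} + v_{7} = v_{4} ; sig = ⟨2 | 1⟩
  • {4,6}:  v_{4} + v_{6} = v_{7} ; sig = ⟨2 | 1⟩
  • {5,6}:  v_{5} + v_{6} = v_{1} ; sig = ⟨2 | 1⟩
  • {6,7}:  v_{6} + v_{7} = v_{2} ; sig = ⟨2 | 1⟩
  • {1,4}:  v_{1} + v_{4} = 2·v_{3} ; sig = ⟨2 | 2⟩
  • {2,4}:  v_{2} + v_{4} = 2·v_{7} ; sig = ⟨2 | 2⟩
  • {5,7}:  v_{5} + v_{7} = 2·v_{3} ; sig = ⟨2 | 2⟩
  • {4,5}:  v_{4} + v_{5} = 3·v_{3} ; sig = ⟨2 | 3⟩

so the primitive-relation signature multiset is
    ⟨2 | 0⟩
    ⟨2 | 0⟩
    ⟨2 | 1⟩
    ⟨2 | 1⟩
    ⟨2 | 1⟩
    ⟨2 | 1⟩
    ⟨2 | 1⟩
    ⟨2 | 1⟩
    ⟨2 | 1⟩
    ⟨2 | 1⟩
    ⟨2 | 2⟩
    ⟨2 | 2⟩
    ⟨2 | 2⟩
    ⟨2 | 3⟩


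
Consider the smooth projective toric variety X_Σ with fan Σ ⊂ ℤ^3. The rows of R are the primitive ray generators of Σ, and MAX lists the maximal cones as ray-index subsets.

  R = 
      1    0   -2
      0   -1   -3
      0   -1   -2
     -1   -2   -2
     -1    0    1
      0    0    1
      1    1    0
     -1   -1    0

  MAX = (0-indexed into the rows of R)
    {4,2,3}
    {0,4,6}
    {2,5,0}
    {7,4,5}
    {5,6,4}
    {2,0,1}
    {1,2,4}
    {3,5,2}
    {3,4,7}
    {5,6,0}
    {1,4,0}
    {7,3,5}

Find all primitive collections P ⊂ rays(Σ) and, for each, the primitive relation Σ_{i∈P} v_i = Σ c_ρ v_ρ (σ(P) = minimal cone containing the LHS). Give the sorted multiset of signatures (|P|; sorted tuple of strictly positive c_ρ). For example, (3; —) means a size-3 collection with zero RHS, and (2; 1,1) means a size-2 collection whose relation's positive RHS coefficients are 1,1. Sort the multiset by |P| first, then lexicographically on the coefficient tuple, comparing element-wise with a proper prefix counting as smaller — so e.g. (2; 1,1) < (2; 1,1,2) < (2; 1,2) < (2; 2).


14 minimal non-faces of Δ(Σ) (on 8 rays):

  • {6,7}:  v_{6} + v_{7} = 0  so sig = (2; —)
  • {0,7}:  v_{0} + v_{7} = v_{2}  so sig = (2; 1)
  • {1,5}:  v_{1} + v_{5} = v_{2}  so sig = (2; 1)
  • {2,6}:  v_{2} + v_{6} = v_{0}  so sig = (2; 1)
  • {2,7}:  v_{2} + v_{7} = v_{3}  so sig = (2; 1)
  • {3,6}:  v_{3} + v_{6} = v_{2}  so sig = (2; 1)
  • {1,6}:  v_{1} + v_{6} = 2·v_{0} + v_{4}  so sig = (2; 1,2)
  • {1,7}:  v_{1} + v_{7} = 2·v_{2} + v_{4}  so sig = (2; 1,2)
  • {1,3}:  v_{1} + v_{3} = 3·v_{2} + v_{4}  so sig = (2; 1,3)
  • {0,3}:  v_{0} + v_{3} = 2·v_{2}  so sig = (2; 2)
  • {0,4,5}:  v_{0} + v_{4} + v_{5} = 0  so sig = (3; —)
  • {0,2,4}:  v_{0} + v_{2} + v_{4} = v_{1}  so sig = (3; 1)
  • {2,4,5}:  v_{2} + v_{4} + v_{5} = v_{7}  so sig = (3; 1)
  • {3,4,5}:  v_{3} + v_{4} + v_{5} = 2·v_{7}  so sig = (3; 2)

Hence PRS(X_Σ) =
{ (2; —),  (2; 1) ×5,  (2; 1,2) ×2,  (2; 1,3),  (2; 2),  (3; —),  (3; 1) ×2,  (3; 2) }
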